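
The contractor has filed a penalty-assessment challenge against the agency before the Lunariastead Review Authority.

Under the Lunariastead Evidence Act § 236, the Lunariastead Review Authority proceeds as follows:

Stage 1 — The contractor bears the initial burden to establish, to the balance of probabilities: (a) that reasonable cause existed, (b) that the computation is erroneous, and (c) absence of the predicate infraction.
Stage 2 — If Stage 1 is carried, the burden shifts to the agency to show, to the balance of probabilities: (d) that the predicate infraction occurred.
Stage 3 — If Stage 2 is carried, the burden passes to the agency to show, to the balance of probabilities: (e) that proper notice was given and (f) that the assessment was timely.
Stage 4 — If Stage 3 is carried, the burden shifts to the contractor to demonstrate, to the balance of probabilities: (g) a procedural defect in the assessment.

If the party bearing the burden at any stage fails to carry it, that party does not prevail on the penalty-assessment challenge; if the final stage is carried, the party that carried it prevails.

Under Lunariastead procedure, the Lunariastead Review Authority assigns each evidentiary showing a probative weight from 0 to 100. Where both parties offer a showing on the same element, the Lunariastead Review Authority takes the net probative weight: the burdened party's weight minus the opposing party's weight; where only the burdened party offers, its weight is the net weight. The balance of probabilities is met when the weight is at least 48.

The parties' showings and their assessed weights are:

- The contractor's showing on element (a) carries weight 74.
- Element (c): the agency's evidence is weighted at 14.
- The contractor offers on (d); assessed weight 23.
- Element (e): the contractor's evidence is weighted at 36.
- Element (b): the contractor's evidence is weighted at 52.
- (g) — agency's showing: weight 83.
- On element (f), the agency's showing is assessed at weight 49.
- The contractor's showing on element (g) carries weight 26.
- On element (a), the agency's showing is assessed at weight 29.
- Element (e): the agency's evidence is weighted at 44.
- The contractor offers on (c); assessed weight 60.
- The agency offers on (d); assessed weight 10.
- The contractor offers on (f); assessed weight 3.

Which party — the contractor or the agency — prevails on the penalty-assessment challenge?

At Stage 1 the contractor must meet the balance of probabilities (weight is at least 48): on (a) the weight is 74 less the opposing 29 gives net 45, which does not reach 48, so (a) does not meet the standard; on (b) the weight is 52, which does reach 48, so (b) meets the standard; on (c) the weight is 60 less the opposing 14 gives net 46, which does not reach 48, so (c) does not meet the standard.
  Not every element is met, so the contractor fails to carry Stage 1.
The agency prevails.

agency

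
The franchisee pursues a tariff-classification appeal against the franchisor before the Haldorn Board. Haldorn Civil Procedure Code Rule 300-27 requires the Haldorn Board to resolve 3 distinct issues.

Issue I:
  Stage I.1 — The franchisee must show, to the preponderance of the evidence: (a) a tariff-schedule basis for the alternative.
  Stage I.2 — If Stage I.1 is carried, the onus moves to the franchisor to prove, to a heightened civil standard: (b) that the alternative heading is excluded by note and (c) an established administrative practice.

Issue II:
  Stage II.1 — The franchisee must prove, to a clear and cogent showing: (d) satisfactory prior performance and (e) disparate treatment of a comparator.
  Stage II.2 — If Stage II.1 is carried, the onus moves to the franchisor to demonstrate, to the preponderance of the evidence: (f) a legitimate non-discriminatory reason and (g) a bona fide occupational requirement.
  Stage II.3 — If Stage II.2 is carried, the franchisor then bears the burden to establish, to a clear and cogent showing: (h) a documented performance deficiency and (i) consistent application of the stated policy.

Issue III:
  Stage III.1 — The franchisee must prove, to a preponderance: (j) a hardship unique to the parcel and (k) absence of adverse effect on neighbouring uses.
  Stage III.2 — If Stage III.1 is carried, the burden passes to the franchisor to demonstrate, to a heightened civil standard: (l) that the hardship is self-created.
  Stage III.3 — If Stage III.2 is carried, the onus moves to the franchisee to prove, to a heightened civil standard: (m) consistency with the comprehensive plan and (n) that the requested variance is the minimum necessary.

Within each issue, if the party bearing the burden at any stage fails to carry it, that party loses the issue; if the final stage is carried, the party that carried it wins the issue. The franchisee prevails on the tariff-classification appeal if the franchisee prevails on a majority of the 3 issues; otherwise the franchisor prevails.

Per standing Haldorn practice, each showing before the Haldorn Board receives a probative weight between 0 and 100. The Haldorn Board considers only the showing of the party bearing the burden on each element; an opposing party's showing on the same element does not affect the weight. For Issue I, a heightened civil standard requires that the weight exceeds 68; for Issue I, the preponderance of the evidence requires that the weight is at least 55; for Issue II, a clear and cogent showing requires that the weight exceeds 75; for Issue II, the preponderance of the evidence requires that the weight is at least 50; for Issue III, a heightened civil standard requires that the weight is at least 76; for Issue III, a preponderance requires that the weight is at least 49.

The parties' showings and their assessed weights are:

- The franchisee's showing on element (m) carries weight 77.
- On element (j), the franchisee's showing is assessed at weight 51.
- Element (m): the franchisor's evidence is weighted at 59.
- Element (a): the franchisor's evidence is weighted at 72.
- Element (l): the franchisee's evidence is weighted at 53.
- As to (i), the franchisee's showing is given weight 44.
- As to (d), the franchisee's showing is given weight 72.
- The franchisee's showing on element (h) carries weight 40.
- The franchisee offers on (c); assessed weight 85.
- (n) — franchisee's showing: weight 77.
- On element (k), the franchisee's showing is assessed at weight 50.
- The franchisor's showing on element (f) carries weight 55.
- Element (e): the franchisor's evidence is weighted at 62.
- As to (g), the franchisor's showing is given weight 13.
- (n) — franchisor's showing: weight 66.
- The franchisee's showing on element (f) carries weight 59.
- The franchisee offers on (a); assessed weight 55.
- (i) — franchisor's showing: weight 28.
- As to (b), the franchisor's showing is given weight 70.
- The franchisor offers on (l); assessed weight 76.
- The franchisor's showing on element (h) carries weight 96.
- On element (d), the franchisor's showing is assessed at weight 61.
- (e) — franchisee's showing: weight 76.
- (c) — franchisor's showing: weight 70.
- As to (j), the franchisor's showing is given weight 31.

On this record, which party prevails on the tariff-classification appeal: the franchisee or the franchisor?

— Issue I —
Stage I.1 — burden on franchisee; standard: the preponderance of the evidence (weight is at least 55).
    (a): 55 (franchisor's 72 disregarded) ≥ 55 [met]
  Stage I.1 carried; the burden shifts to the franchisor.
Stage I.2 — burden on franchisor; standard: a heightened civil standard (weight exceeds 68).
    (b): 70 > 68 [met]
    (c): 70 (franchisee's 85 disregarded) > 68 [met]
  The franchisor carries the last stage.
All stages carried — the franchisor prevails on this issue.
— Issue II —
Stage II.1 (franchisee, a clear and cogent showing, weight exceeds 75): (d) 72 (franchisor's 61 disregarded) ≤ 75 — fails; (e) 76 (franchisor's 62 disregarded) > 75 — meets.
  The franchisee does not carry Stage II.1.
The analysis ends at Stage II.1; the franchisor prevails on this issue.
— Issue III —
Stage III.1 (franchisee, a preponderance, weight is at least 49): (j) 51 (franchisor's 31 disregarded) ≥ 49 — meets; (k) 50 ≥ 49 — meets.
  Stage III.1 is satisfied; the onus moves to the franchisor.
Stage III.2 (franchisor, a heightened civil standard, weight is at least 76): (l) 76 (franchisee's 53 disregarded) ≥ 76 — meets.
  Stage III.2 carried; the burden shifts to the franchisee.
Stage III.3 (franchisee, a heightened civil standard, weight is at least 76): (m) 77 (franchisor's 59 disregarded) ≥ 76 — meets; (n) 77 (franchisor's 66 disregarded) ≥ 76 — meets.
  All elements met at the final stage.
With every stage satisfied, the franchisee prevails on this issue.
Per-issue: Issue I → franchisor; Issue II → franchisor; Issue III → franchisee. The franchisee must prevail on a majority of issues; overall, the franchisor prevails.

franchisor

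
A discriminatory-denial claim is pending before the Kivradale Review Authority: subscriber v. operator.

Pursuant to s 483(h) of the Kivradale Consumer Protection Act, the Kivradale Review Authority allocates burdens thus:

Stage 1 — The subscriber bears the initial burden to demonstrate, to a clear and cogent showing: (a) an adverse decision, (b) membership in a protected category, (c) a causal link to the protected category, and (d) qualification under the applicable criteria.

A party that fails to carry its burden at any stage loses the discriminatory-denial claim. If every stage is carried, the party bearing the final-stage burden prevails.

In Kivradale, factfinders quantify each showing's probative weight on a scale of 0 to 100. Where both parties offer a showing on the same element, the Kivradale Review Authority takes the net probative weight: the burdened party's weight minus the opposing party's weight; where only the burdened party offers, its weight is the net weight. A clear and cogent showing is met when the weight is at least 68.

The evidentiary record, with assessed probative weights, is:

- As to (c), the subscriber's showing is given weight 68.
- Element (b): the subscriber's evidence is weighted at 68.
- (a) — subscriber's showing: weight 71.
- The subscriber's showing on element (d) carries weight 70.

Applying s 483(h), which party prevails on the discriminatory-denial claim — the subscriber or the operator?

subscriber

Stage 1 (subscriber, a clear and cogent showing, weight is at least 68): (a) 71 ≥ 68 — meets; (b) 68 ≥ 68 — meets; (c) 68 ≥ 68 — meets; (d) 70 ≥ 68 — meets.
  All elements met at the final stage.
Every stage carried; the subscriber prevails.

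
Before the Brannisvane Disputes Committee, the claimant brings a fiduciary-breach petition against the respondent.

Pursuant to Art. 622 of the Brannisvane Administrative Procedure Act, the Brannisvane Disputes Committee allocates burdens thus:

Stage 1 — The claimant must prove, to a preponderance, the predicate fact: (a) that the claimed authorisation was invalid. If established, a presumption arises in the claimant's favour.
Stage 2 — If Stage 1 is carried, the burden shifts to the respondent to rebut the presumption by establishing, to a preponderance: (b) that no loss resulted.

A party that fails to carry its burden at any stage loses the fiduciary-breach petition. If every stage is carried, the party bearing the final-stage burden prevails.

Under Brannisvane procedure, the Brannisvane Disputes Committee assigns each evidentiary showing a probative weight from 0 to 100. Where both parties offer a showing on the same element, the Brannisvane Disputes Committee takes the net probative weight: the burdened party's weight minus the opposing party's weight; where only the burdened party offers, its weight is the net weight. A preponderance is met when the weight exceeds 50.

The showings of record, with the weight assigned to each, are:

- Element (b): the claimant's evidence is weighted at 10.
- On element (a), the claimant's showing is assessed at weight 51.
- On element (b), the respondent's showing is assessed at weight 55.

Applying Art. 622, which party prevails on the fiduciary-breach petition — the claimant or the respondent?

Stage 1 — burden on claimant; standard: a preponderance (weight exceeds 50).
    (a): 51 > 50 [met]
  Stage 1 is satisfied; the onus moves to the respondent.
Stage 2 — burden on respondent; standard: a preponderance (weight exceeds 50).
    (b): 55 − 10 = 45 ≤ 50 [not met]
  The respondent does not carry Stage 2.
So the claimant prevails.

claimant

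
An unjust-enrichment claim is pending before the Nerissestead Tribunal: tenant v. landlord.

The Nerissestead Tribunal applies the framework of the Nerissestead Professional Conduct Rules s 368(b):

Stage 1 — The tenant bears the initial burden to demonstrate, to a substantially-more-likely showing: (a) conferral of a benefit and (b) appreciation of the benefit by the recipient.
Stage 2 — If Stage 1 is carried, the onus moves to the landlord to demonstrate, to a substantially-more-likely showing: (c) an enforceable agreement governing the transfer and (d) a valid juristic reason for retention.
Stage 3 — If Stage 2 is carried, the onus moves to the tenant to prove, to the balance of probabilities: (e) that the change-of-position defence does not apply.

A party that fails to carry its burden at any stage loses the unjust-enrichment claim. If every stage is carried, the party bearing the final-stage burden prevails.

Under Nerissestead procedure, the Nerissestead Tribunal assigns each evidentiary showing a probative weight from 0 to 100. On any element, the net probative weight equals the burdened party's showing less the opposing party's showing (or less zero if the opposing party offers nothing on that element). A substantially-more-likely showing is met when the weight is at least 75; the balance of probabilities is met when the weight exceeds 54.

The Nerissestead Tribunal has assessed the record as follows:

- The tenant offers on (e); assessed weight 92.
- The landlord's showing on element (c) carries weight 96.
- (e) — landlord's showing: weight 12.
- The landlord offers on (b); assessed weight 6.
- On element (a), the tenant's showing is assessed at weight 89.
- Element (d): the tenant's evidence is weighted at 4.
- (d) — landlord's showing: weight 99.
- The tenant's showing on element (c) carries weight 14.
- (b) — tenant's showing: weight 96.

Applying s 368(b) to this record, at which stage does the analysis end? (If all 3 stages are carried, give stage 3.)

Stage 1 (tenant, a substantially-more-likely showing, weight is at least 75): (a) 89 ≥ 75 — meets; (b) net 96−6=90 ≥ 75 — meets.
  The tenant carries Stage 1; the landlord now bears the burden.
Stage 2 (landlord, a substantially-more-likely showing, weight is at least 75): (c) net 96−14=82 ≥ 75 — meets; (d) net 99−4=95 ≥ 75 — meets.
  Stage 2 carried; the burden shifts to the tenant.
Stage 3 (tenant, the balance of probabilities, weight exceeds 54): (e) net 92−12=80 > 54 — meets.
  Stage 3 carried; the final stage is satisfied.
All stages carried — the tenant prevails.

stage 3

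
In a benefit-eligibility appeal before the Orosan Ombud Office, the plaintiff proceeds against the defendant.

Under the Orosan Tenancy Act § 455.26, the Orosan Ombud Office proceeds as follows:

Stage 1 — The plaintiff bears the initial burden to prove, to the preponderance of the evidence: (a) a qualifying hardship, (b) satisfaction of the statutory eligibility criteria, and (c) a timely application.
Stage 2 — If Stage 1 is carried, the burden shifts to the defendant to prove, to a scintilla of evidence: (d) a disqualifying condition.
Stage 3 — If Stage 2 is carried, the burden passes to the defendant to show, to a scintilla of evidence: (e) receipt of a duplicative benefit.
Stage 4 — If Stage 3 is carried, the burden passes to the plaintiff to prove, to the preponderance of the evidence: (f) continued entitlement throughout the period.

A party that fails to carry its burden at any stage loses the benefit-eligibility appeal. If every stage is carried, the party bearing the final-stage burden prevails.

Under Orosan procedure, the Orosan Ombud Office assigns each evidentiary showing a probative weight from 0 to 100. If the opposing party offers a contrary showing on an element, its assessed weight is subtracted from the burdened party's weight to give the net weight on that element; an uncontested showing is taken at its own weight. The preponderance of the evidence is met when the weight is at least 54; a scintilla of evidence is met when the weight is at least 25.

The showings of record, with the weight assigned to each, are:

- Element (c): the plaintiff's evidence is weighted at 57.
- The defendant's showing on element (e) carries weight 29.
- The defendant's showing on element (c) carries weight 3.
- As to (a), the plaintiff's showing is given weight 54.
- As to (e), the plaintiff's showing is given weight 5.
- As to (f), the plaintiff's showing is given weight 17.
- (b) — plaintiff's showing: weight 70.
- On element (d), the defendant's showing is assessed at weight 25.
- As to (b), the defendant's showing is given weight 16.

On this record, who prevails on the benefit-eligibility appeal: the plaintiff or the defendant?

plaintiff

Stage 1 (plaintiff, the preponderance of the evidence, weight is at least 54): (a) 54 ≥ 54 — meets; (b) net 70−16=54 ≥ 54 — meets; (c) net 57−3=54 ≥ 54 — meets.
  Stage 1 is satisfied; the onus moves to the defendant.
Stage 2 (defendant, a scintilla of evidence, weight is at least 25): (d) 25 ≥ 25 — meets.
  Stage 2 carried; the burden remains with the defendant.
Stage 3 (defendant, a scintilla of evidence, weight is at least 25): (e) net 29−5=24 < 25 — fails.
  Stage 3 not carried; the defendant fails its burden.
The analysis ends at Stage 3; the plaintiff prevails.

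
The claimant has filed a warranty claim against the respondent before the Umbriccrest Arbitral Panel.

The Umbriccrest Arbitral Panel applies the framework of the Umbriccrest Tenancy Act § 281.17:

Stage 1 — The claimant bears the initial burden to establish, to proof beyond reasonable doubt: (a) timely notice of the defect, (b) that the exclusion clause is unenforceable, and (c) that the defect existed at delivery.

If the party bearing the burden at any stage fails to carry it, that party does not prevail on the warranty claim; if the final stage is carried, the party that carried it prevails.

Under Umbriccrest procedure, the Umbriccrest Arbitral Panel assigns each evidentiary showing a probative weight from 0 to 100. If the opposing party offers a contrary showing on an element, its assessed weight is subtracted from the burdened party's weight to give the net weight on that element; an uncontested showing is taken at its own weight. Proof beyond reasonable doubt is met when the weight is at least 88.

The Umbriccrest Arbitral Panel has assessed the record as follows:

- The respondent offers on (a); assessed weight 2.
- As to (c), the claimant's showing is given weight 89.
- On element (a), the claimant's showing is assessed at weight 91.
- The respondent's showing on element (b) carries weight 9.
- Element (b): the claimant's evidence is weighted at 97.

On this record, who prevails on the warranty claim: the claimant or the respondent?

claimant

At Stage 1 the claimant must meet proof beyond reasonable doubt (weight is at least 88): on (a) the weight is 91 less the opposing 2 gives net 89, ≥ 88, so (a) meets the standard; on (b) the weight is 97 less the opposing 9 gives net 88, ≥ 88, so (b) meets the standard; on (c) the weight is 89, which does reach 88, so (c) meets the standard.
  Stage 1 carried; the final stage is satisfied.
All stages carried — the claimant prevails.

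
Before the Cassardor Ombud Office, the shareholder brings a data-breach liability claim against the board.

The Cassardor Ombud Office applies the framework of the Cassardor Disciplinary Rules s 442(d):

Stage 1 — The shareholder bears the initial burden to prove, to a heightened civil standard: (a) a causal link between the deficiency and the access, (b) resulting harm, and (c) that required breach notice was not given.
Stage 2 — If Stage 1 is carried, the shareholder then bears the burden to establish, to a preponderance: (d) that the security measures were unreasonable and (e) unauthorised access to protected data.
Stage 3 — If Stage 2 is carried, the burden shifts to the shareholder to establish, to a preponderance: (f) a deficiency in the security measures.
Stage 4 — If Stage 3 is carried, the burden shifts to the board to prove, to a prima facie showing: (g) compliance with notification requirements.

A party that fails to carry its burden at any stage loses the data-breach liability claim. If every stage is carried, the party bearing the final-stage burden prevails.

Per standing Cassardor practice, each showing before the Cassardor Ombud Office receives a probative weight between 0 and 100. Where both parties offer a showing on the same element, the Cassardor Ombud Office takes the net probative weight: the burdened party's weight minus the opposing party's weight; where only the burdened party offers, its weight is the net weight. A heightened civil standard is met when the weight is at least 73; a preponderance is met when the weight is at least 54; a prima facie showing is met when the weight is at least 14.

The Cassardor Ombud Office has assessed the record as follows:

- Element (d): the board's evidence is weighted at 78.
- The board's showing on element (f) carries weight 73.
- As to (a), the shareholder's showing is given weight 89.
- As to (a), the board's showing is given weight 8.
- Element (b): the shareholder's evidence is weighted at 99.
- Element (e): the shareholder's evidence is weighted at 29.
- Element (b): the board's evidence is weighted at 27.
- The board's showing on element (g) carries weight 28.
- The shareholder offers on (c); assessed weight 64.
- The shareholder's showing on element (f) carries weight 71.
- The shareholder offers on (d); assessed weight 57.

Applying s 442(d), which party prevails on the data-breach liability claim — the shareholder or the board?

board

Stage 1 (shareholder, a heightened civil standard, weight is at least 73): (a) net 89−8=81 ≥ 73 — meets; (b) net 99−27=72 < 73 — fails; (c) 64 < 73 — fails.
  Stage 1 not carried; the shareholder fails its burden.
The board prevails.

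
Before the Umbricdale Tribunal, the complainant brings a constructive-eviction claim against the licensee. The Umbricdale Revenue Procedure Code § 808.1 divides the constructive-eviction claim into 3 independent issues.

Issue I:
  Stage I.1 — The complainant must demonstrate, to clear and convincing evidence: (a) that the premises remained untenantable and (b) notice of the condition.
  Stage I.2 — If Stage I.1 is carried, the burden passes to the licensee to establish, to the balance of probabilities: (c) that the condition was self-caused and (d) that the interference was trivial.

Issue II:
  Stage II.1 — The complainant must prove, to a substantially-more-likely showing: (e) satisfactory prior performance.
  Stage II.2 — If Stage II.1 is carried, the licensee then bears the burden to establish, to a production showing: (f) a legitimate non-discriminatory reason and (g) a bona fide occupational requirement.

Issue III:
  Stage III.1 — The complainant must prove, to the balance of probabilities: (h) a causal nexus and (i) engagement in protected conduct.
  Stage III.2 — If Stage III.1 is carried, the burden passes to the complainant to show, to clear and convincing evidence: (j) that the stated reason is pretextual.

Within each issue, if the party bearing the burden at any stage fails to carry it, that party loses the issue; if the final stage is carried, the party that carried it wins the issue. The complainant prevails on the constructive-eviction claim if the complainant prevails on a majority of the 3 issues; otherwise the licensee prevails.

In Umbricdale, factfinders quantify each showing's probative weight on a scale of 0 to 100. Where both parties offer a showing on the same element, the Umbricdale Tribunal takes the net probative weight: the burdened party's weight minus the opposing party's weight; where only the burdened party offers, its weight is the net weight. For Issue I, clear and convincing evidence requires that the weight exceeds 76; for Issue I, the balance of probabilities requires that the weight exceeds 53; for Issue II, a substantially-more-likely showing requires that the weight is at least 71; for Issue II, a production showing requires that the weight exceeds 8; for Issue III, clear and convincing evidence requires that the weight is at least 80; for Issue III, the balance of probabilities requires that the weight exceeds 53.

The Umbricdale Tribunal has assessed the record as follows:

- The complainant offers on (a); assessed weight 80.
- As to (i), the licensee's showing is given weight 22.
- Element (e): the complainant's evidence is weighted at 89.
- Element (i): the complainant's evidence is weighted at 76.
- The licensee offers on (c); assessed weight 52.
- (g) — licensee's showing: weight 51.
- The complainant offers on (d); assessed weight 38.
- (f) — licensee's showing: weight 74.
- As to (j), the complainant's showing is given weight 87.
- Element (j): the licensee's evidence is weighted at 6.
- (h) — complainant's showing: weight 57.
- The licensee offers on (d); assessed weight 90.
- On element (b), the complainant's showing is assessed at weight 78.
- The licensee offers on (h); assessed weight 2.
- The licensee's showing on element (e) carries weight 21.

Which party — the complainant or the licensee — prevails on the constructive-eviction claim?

complainant

— Issue I —
At Stage I.1 the complainant must meet clear and convincing evidence (weight exceeds 76): on (a) the weight is 80, > 76, so (a) meets the standard; on (b) the weight is 78, which does exceed 76, so (b) meets the standard.
  The complainant carries Stage I.1; the licensee now bears the burden.
At Stage I.2 the licensee must meet the balance of probabilities (weight exceeds 53): on (c) the weight is 52, ≤ 53, so (c) does not meet the standard; on (d) the weight is 90 less the opposing 38 gives net 52, ≤ 53, so (d) does not meet the standard.
  Stage I.2 not carried; the licensee fails its burden.
The analysis ends at Stage I.2; the complainant prevails on this issue.
— Issue II —
Stage II.1 — burden on complainant; standard: a substantially-more-likely showing (weight is at least 71).
    (e): 89 − 21 = 68 < 71 [not met]
  Stage II.1 not carried; the complainant fails its burden.
The analysis ends at Stage II.1; the licensee prevails on this issue.
— Issue III —
Stage III.1 — burden on complainant; standard: the balance of probabilities (weight exceeds 53).
    (h): 57 − 2 = 55 > 53 [met]
    (i): 76 − 22 = 54 > 53 [met]
  Stage III.1 carried; the burden remains with the complainant.
Stage III.2 — burden on complainant; standard: clear and convincing evidence (weight is at least 80).
    (j): 87 − 6 = 81 ≥ 80 [met]
  The complainant carries the last stage.
Every stage carried; the complainant prevails on this issue.
Per-issue: Issue I → complainant; Issue II → licensee; Issue III → complainant. The complainant must prevail on a majority of issues; overall, the complainant prevails.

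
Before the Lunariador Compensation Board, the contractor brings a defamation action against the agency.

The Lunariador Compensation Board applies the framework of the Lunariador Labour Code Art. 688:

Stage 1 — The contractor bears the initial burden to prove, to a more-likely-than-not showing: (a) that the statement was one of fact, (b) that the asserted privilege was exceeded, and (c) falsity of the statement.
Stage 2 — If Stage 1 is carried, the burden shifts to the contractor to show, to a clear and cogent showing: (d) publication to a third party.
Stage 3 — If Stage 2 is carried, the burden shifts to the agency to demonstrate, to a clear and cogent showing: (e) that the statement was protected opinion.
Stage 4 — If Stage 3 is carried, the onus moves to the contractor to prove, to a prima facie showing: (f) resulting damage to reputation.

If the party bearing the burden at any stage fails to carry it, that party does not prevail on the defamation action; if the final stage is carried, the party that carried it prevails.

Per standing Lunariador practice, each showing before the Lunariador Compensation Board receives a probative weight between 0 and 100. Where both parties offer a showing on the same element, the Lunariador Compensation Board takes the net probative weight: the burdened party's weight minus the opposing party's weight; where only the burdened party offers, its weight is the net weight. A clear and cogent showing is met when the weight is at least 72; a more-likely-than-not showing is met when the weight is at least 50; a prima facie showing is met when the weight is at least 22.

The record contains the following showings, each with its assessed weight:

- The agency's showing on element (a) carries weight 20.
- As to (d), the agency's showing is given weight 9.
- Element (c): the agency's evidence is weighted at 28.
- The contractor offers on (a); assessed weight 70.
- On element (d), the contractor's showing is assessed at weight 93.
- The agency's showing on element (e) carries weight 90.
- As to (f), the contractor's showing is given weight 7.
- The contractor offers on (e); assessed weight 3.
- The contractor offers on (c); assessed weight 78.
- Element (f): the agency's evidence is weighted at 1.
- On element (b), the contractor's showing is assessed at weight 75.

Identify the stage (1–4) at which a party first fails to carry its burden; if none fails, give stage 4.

Stage 1 — burden on contractor; standard: a more-likely-than-not showing (weight is at least 50).
    (a): 70 − 20 = 50 ≥ 50 [met]
    (b): 75 ≥ 50 [met]
    (c): 78 − 28 = 50 ≥ 50 [met]
  Stage 1 is satisfied; the contractor continues to bear the burden.
Stage 2 — burden on contractor; standard: a clear and cogent showing (weight is at least 72).
    (d): 93 − 9 = 84 ≥ 72 [met]
  Stage 2 is satisfied; the onus moves to the agency.
Stage 3 — burden on agency; standard: a clear and cogent showing (weight is at least 72).
    (e): 90 − 3 = 87 ≥ 72 [met]
  All elements met. The burden passes to the contractor.
Stage 4 — burden on contractor; standard: a prima facie showing (weight is at least 22).
    (f): 7 − 1 = 6 < 22 [not met]
  The contractor does not carry Stage 4.
The analysis ends at Stage 4; the agency prevails.

stage 4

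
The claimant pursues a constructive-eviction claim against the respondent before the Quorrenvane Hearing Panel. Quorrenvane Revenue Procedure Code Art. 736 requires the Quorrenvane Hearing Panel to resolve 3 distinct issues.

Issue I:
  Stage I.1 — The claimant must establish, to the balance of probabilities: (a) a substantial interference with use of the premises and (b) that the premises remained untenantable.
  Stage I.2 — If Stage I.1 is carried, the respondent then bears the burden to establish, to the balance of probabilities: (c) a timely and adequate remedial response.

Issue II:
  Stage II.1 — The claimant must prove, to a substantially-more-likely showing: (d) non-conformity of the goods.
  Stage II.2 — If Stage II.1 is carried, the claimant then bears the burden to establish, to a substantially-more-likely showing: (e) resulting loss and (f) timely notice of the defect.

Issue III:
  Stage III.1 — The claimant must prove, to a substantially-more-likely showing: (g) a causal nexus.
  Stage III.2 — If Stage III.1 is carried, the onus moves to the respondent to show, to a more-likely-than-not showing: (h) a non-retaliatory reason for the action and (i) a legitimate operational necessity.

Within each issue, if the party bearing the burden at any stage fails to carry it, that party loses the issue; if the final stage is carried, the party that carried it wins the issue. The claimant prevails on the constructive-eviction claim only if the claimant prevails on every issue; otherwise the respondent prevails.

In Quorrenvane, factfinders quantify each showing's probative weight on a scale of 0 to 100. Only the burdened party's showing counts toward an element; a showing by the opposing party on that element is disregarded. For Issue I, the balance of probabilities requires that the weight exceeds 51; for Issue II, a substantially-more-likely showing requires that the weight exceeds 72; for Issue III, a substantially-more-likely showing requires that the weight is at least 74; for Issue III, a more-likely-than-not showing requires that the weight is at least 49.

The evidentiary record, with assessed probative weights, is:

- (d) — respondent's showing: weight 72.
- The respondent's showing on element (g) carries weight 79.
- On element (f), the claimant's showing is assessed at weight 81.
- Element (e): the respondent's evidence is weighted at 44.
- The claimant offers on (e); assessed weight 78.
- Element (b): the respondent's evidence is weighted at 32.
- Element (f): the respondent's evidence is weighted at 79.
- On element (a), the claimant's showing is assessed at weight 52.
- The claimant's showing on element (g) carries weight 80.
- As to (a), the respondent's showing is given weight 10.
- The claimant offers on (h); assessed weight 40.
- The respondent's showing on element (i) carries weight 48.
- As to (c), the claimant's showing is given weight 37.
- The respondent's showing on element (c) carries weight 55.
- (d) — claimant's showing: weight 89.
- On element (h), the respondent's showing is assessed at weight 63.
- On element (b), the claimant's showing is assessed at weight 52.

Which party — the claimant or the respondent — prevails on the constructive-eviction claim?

— Issue I —
Stage I.1 — burden on claimant; standard: the balance of probabilities (weight exceeds 51).
    (a): 52 (respondent's 10 disregarded) > 51 [met]
    (b): 52 (respondent's 32 disregarded) > 51 [met]
  The claimant carries Stage I.1; the respondent now bears the burden.
Stage I.2 — burden on respondent; standard: the balance of probabilities (weight exceeds 51).
    (c): 55 (claimant's 37 disregarded) > 51 [met]
  Stage I.2 carried; the final stage is satisfied.
With every stage satisfied, the respondent prevails on this issue.
— Issue II —
At Stage II.1 the claimant must meet a substantially-more-likely showing (weight exceeds 72): on (d) the weight is 89 (the respondent's 72 is given no effect), > 72, so (d) meets the standard.
  Stage II.1 is satisfied; the claimant continues to bear the burden.
At Stage II.2 the claimant must meet a substantially-more-likely showing (weight exceeds 72): on (e) the weight is 78 (the respondent's 44 is given no effect), > 72, so (e) meets the standard; on (f) the weight is 81 (the respondent's 79 is given no effect), which does exceed 72, so (f) meets the standard.
  Stage II.2 carried; the final stage is satisfied.
With every stage satisfied, the claimant prevails on this issue.
— Issue III —
At Stage III.1 the claimant must meet a substantially-more-likely showing (weight is at least 74): on (g) the weight is 80 (the respondent's 79 is given no effect), which does reach 74, so (g) meets the standard.
  All elements met. The burden passes to the respondent.
At Stage III.2 the respondent must meet a more-likely-than-not showing (weight is at least 49): on (h) the weight is 63 (the claimant's 40 is given no effect), which does reach 49, so (h) meets the standard; on (i) the weight is 48, < 49, so (i) does not meet the standard.
  Not every element is met, so the respondent fails to carry Stage III.2.
So the claimant prevails on this issue.
Per-issue: Issue I → respondent; Issue II → claimant; Issue III → claimant. The claimant must prevail on every issue; overall, the respondent prevails.

respondent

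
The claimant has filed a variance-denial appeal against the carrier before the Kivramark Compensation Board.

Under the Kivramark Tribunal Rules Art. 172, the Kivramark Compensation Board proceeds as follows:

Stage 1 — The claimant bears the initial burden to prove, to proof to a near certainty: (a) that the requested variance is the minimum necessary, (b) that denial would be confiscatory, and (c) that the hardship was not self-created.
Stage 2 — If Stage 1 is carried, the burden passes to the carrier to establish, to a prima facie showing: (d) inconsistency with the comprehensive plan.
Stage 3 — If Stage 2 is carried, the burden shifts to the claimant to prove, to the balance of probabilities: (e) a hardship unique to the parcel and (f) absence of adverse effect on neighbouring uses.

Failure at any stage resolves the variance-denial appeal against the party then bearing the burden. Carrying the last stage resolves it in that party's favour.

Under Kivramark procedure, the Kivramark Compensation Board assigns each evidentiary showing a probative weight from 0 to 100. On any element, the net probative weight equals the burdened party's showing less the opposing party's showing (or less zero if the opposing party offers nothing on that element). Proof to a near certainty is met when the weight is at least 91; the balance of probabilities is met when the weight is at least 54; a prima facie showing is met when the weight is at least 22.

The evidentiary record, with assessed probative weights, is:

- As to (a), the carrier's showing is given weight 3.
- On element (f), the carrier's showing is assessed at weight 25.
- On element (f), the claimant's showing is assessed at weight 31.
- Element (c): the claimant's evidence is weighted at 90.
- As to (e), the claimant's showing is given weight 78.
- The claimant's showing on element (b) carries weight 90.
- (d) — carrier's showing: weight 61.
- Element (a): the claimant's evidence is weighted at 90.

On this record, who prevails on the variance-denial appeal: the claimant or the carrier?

Stage 1 (claimant, proof to a near certainty, weight is at least 91): (a) net 90−3=87 < 91 — fails; (b) 90 < 91 — fails; (c) 90 < 91 — fails.
  Not every element is met, so the claimant fails to carry Stage 1.
So the carrier prevails.

carrier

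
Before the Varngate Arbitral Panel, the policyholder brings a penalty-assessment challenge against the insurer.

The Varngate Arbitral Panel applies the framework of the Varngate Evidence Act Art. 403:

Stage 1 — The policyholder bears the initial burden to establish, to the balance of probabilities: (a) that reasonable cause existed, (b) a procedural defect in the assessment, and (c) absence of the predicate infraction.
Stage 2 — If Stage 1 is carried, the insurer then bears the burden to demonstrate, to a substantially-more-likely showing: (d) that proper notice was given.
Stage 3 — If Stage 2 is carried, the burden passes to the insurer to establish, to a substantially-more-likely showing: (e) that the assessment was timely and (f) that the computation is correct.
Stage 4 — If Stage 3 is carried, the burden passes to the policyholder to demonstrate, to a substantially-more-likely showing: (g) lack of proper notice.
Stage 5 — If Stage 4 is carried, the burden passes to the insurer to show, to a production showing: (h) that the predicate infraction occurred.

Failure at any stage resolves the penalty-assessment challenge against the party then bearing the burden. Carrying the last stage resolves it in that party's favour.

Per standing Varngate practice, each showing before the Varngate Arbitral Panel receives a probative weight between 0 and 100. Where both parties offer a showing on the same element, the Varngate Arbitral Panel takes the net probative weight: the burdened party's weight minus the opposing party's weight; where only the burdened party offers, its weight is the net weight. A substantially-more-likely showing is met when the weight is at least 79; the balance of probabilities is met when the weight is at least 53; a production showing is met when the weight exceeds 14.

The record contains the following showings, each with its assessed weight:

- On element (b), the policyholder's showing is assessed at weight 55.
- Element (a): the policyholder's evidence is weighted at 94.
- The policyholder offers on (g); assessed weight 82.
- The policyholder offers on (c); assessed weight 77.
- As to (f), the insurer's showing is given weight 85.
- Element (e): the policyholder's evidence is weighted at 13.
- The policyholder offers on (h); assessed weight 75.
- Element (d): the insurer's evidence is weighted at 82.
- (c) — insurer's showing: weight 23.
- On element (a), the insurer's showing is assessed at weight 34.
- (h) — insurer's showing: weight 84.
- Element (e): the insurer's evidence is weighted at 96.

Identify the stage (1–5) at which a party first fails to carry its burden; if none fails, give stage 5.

Stage 1 (policyholder, the balance of probabilities, weight is at least 53): (a) net 94−34=60 ≥ 53 — meets; (b) 55 ≥ 53 — meets; (c) net 77−23=54 ≥ 53 — meets.
  Stage 1 carried; the burden shifts to the insurer.
Stage 2 (insurer, a substantially-more-likely showing, weight is at least 79): (d) 82 ≥ 79 — meets.
  Stage 2 carried; the burden remains with the insurer.
Stage 3 (insurer, a substantially-more-likely showing, weight is at least 79): (e) net 96−13=83 ≥ 79 — meets; (f) 85 ≥ 79 — meets.
  All elements met. The burden passes to the policyholder.
Stage 4 (policyholder, a substantially-more-likely showing, weight is at least 79): (g) 82 ≥ 79 — meets.
  Stage 4 carried; the burden shifts to the insurer.
Stage 5 (insurer, a production showing, weight exceeds 14): (h) net 84−75=9 ≤ 14 — fails.
  Not every element is met, so the insurer fails to carry Stage 5.
So the policyholder prevails.

stage 5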